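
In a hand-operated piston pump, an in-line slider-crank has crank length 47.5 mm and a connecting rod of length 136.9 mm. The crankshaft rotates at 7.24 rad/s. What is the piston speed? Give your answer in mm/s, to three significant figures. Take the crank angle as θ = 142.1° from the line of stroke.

ω = 7.24 rad/s
For an in-line slider-crank, x = r cosθ + √(L² − r² sin²θ), so v = −rω sinθ·[1 + r cosθ/√(L² − r² sin²θ)].
With r = 0.0475 m, L = 0.1369 m, θ = 142.1°: √(L² − r² sin²θ) = 0.13375 m.
v = −0.0475·7.24·0.61429·[1 + 0.0475·-0.78908/0.13375] = -0.15205 m/s.
|v| = 0.15205 m/s = 152.05 mm/s.

152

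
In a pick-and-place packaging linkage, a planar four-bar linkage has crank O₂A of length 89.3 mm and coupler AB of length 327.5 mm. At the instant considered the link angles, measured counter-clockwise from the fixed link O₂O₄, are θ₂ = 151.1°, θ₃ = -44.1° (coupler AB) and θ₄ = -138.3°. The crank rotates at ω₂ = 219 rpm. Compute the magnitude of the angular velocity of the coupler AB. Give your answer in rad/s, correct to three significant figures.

5.91

ω₂ = 22.93 rad/s (from 219 rpm).
Differentiating the loop-closure r₂e^{iθ₂}+r₃e^{iθ₃}=r₁+r₄e^{iθ₄} gives r₂ω₂e^{iθ₂}+r₃ω₃e^{iθ₃}=r₄ω₄e^{iθ₄}.
Eliminating the other unknown: ω₃ = r₂ω₂ sin(θ₄−θ₂) / [r₃ sin(θ₃−θ₄)].
Numerator sine = +0.94322; denominator sine = +0.99731.
Result = 0.0893·22.93·(+0.94322) / (0.3275·(+0.99731)) = +5.9142 rad/s; magnitude 5.9142 rad/s.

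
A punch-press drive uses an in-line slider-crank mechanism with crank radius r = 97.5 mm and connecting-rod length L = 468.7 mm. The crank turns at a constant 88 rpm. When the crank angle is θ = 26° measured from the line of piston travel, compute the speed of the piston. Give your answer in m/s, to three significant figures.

0.468

ω = 2π·88/60 = 9.215 rad/s
For an in-line slider-crank, x = r cosθ + √(L² − r² sin²θ), so v = −rω sinθ·[1 + r cosθ/√(L² − r² sin²θ)].
With r = 0.0975 m, L = 0.4687 m, θ = 26°: √(L² − r² sin²θ) = 0.46675 m.
v = −0.0975·9.215·0.43837·[1 + 0.0975·0.89879/0.46675] = -0.46782 m/s.
|v| = 0.46782 m/s.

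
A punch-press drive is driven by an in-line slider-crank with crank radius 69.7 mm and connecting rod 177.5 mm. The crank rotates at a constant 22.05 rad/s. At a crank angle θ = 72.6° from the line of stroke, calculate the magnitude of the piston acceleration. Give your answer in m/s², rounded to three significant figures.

ω = 22.05 rad/s
x(θ) = r cosθ + √(L² − r² sin²θ); with ω constant, a = ω²·d²x/dθ².
d²x/dθ² = −r cosθ − r²(cos2θ)/√u − r⁴ sin²2θ/(4u^{3/2}),  u = L² − r² sin²θ = 0.0270826 m².
Substituting r = 0.0697 m, L = 0.1775 m, θ = 72.6°: d²x/dθ² = +0.0029662 m.
a = ω²·d²x/dθ² = (22.05)²·(+0.0029662) = +1.4422 m/s²;  |a| = 1.4422 m/s².

1.44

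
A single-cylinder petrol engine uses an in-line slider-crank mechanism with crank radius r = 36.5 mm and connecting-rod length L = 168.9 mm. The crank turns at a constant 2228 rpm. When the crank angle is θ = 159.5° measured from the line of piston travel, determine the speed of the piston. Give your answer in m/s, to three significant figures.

2.38

ω = 2π·2228/60 = 233.3 rad/s
For an in-line slider-crank, x = r cosθ + √(L² − r² sin²θ), so v = −rω sinθ·[1 + r cosθ/√(L² − r² sin²θ)].
With r = 0.0365 m, L = 0.1689 m, θ = 159.5°: √(L² − r² sin²θ) = 0.16842 m.
v = −0.0365·233.3·0.35021·[1 + 0.0365·-0.93667/0.16842] = -2.3769 m/s.
|v| = 2.3769 m/s.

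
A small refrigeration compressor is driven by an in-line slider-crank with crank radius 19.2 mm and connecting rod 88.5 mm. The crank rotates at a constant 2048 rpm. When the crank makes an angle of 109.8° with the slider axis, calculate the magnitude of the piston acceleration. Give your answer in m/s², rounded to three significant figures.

ω = 2π·2048/60 = 214.5 rad/s
x(θ) = r cosθ + √(L² − r² sin²θ); with ω constant, a = ω²·d²x/dθ².
d²x/dθ² = −r cosθ − r²(cos2θ)/√u − r⁴ sin²2θ/(4u^{3/2}),  u = L² − r² sin²θ = 0.00750591 m².
Substituting r = 0.0192 m, L = 0.0885 m, θ = 109.8°: d²x/dθ² = +0.0097611 m.
a = ω²·d²x/dθ² = (214.5)²·(+0.0097611) = +448.97 m/s²;  |a| = 448.97 m/s².

449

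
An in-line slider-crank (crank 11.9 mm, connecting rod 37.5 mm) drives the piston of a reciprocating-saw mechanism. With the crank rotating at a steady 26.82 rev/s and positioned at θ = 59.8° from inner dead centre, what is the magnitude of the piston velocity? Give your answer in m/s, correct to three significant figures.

ω = 2π·26.8 = 168.5 rad/s
For an in-line slider-crank, x = r cosθ + √(L² − r² sin²θ), so v = −rω sinθ·[1 + r cosθ/√(L² − r² sin²θ)].
With r = 0.0119 m, L = 0.0375 m, θ = 59.8°: √(L² − r² sin²θ) = 0.036062 m.
v = −0.0119·168.5·0.86427·[1 + 0.0119·0.50302/0.036062] = -2.0208 m/s.
|v| = 2.0208 m/s.

2.02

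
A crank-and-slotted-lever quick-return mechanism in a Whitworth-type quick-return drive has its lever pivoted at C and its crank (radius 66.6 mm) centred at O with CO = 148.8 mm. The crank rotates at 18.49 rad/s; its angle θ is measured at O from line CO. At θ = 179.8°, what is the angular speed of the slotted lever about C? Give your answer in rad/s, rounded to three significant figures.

ω = 18.49 rad/s
Crank pin A relative to C: A = (d + r cosθ, r sinθ); lever angle φ = atan2(r sinθ, d + r cosθ).
Differentiating tanφ: φ̇ = rω(d cosθ + r)/(d² + r² + 2dr cosθ).
d² + r² + 2dr cosθ = |CA|² = 0.00675696 m²;  d cosθ + r = -0.082199 m.
|ω_lever| = |0.0666·18.49·-0.082199| / 0.00675696 = 14.981 rad/s.

15.0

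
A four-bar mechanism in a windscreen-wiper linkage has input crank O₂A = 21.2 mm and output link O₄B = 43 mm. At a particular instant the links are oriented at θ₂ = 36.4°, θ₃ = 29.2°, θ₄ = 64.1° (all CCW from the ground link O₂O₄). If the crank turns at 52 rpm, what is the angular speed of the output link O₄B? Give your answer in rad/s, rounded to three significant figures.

0.588

ω₂ = 5.445 rad/s (from 52 rpm).
Differentiating the loop-closure r₂e^{iθ₂}+r₃e^{iθ₃}=r₁+r₄e^{iθ₄} gives r₂ω₂e^{iθ₂}+r₃ω₃e^{iθ₃}=r₄ω₄e^{iθ₄}.
Eliminating the other unknown: ω₄ = r₂ω₂ sin(θ₂−θ₃) / [r₄ sin(θ₄−θ₃)].
Numerator sine = +0.12533; denominator sine = +0.57215.
Result = 0.0212·5.445·(+0.12533) / (0.043·(+0.57215)) = +0.58811 rad/s; magnitude 0.58811 rad/s.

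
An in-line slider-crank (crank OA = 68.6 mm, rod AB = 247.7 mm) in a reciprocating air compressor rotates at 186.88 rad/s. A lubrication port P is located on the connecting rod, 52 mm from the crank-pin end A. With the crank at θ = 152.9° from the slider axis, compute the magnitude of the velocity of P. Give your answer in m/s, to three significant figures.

ω = 186.9 rad/s.  Crank-pin speed |V_A| = rω = 12.82 m/s, perpendicular to OA.
Rod angle: sinφ = −(r/L) sinθ ⇒ φ = -7.248°; ω_rod = −rω cosθ/√(L²−r²sin²θ) = +46.445 rad/s.
V_P = V_A + ω_rod × AP, with AP = 0.052 m along the rod.
Components: V_Px = −rω sinθ − a·ω_rod·sinφ = -5.5354 m/s;  V_Py = rω cosθ + a·ω_rod·cosφ = -9.0167 m/s.
|V_P| = √(V_Px² + V_Py²) = 10.58 m/s.

10.6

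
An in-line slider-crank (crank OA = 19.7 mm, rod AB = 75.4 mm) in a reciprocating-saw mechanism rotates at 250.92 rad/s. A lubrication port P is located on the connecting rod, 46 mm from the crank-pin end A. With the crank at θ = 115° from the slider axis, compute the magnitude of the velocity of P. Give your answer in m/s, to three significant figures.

ω = 250.9 rad/s.  Crank-pin speed |V_A| = rω = 4.9431 m/s, perpendicular to OA.
Rod angle: sinφ = −(r/L) sinθ ⇒ φ = -13.697°; ω_rod = −rω cosθ/√(L²−r²sin²θ) = +28.517 rad/s.
V_P = V_A + ω_rod × AP, with AP = 0.046 m along the rod.
Components: V_Px = −rω sinθ − a·ω_rod·sinφ = -4.1694 m/s;  V_Py = rω cosθ + a·ω_rod·cosφ = -0.81457 m/s.
|V_P| = √(V_Px² + V_Py²) = 4.2482 m/s.

4.25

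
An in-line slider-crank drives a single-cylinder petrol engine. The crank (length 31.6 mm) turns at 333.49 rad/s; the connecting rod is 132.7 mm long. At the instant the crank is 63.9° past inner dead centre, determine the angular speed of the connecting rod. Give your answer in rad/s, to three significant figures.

ω = 333.5 rad/s
The rod makes angle φ with the slider axis where L sinφ = r sinθ; differentiating, L cosφ·φ̇ = r ω cosθ.
L cosφ = √(L² − r² sin²θ) = 0.12963 m.
|ω_rod| = r ω |cosθ| / √(L² − r² sin²θ) = 0.0316·333.5·0.43994/0.12963 = 35.765 rad/s.

35.8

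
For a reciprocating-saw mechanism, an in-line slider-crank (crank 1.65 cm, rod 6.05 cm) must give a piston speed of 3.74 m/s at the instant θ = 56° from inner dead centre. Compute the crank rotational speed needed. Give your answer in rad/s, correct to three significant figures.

For an in-line slider-crank, |v_piston| = rω|sinθ|·[1 + r cosθ/√(L² − r² sin²θ)].
With r = 0.0165 m, L = 0.0605 m, θ = 56°: the bracketed kinematic factor |dx/dθ| = 0.015821 m.
ω = v/|dx/dθ| = 3.74/0.015821 = 236.4 rad/s.

236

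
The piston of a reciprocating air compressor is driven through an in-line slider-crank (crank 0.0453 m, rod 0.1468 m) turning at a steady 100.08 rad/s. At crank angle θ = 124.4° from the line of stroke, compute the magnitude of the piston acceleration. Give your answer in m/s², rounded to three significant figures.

305

ω = 100.1 rad/s
x(θ) = r cosθ + √(L² − r² sin²θ); with ω constant, a = ω²·d²x/dθ².
d²x/dθ² = −r cosθ − r²(cos2θ)/√u − r⁴ sin²2θ/(4u^{3/2}),  u = L² − r² sin²θ = 0.0201532 m².
Substituting r = 0.0453 m, L = 0.1468 m, θ = 124.4°: d²x/dθ² = +0.030501 m.
a = ω²·d²x/dθ² = (100.1)²·(+0.030501) = +305.49 m/s²;  |a| = 305.49 m/s².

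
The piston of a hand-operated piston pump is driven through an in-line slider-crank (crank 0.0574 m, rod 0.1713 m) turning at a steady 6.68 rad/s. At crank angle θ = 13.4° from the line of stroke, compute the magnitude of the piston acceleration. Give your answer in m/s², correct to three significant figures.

3.26

ω = 6.68 rad/s
x(θ) = r cosθ + √(L² − r² sin²θ); with ω constant, a = ω²·d²x/dθ².
d²x/dθ² = −r cosθ − r²(cos2θ)/√u − r⁴ sin²2θ/(4u^{3/2}),  u = L² − r² sin²θ = 0.0291667 m².
Substituting r = 0.0574 m, L = 0.1713 m, θ = 13.4°: d²x/dθ² = -0.073168 m.
a = ω²·d²x/dθ² = (6.68)²·(-0.073168) = -3.2649 m/s²;  |a| = 3.2649 m/s².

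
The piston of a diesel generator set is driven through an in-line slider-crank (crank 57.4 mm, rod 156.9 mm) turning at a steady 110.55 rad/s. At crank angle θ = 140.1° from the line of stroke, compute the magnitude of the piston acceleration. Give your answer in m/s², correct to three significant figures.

482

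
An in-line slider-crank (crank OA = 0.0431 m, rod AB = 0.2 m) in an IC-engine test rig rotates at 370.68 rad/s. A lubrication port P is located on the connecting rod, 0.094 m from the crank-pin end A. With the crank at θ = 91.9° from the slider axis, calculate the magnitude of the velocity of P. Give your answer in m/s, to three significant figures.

ω = 370.7 rad/s.  Crank-pin speed |V_A| = rω = 15.976 m/s, perpendicular to OA.
Rod angle: sinφ = −(r/L) sinθ ⇒ φ = -12.438°; ω_rod = −rω cosθ/√(L²−r²sin²θ) = +2.7121 rad/s.
V_P = V_A + ω_rod × AP, with AP = 0.094 m along the rod.
Components: V_Px = −rω sinθ − a·ω_rod·sinφ = -15.913 m/s;  V_Py = rω cosθ + a·ω_rod·cosφ = -0.28074 m/s.
|V_P| = √(V_Px² + V_Py²) = 15.915 m/s.

15.9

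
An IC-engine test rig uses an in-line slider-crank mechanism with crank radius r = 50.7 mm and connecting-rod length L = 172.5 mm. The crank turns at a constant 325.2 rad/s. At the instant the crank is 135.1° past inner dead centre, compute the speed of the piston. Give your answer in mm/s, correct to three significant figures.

9160

ω = 325.2 rad/s
For an in-line slider-crank, x = r cosθ + √(L² − r² sin²θ), so v = −rω sinθ·[1 + r cosθ/√(L² − r² sin²θ)].
With r = 0.0507 m, L = 0.1725 m, θ = 135.1°: √(L² − r² sin²θ) = 0.16875 m.
v = −0.0507·325.2·0.70587·[1 + 0.0507·-0.70834/0.16875] = -9.1613 m/s.
|v| = 9.1613 m/s = 9161.3 mm/s.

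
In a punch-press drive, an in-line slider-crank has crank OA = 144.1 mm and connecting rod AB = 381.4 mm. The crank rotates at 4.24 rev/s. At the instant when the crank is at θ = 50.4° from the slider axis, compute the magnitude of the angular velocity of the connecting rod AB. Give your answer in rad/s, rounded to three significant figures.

ω = 26.64 rad/s (converted from 4.24 rev/s).
The rod makes angle φ with the slider axis where L sinφ = r sinθ; differentiating, L cosφ·φ̇ = r ω cosθ.
L cosφ = √(L² − r² sin²θ) = 0.36488 m.
|ω_rod| = r ω |cosθ| / √(L² − r² sin²θ) = 0.1441·26.64·0.63742/0.36488 = 6.7064 rad/s.

6.71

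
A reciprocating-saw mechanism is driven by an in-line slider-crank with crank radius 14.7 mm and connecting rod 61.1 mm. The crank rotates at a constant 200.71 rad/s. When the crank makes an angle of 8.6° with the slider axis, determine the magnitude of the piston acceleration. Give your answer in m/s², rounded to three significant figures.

722

ω = 200.7 rad/s
x(θ) = r cosθ + √(L² − r² sin²θ); with ω constant, a = ω²·d²x/dθ².
d²x/dθ² = −r cosθ − r²(cos2θ)/√u − r⁴ sin²2θ/(4u^{3/2}),  u = L² − r² sin²θ = 0.00372838 m².
Substituting r = 0.0147 m, L = 0.0611 m, θ = 8.6°: d²x/dθ² = -0.01792 m.
a = ω²·d²x/dθ² = (200.7)²·(-0.01792) = -721.89 m/s²;  |a| = 721.89 m/s².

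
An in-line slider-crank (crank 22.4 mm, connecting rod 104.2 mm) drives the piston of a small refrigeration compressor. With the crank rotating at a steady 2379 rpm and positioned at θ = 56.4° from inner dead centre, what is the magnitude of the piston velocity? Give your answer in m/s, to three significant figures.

5.21

ω = 2π·2379/60 = 249.1 rad/s
For an in-line slider-crank, x = r cosθ + √(L² − r² sin²θ), so v = −rω sinθ·[1 + r cosθ/√(L² − r² sin²θ)].
With r = 0.0224 m, L = 0.1042 m, θ = 56.4°: √(L² − r² sin²θ) = 0.10252 m.
v = −0.0224·249.1·0.83292·[1 + 0.0224·0.55339/0.10252] = -5.2101 m/s.
|v| = 5.2101 m/s.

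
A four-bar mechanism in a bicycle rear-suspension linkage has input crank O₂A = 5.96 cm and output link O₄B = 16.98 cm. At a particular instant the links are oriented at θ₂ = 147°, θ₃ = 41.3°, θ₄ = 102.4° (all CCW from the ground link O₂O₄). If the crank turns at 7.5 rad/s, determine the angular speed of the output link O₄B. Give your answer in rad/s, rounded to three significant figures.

ω₂ = 7.5 rad/s
Differentiating the loop-closure r₂e^{iθ₂}+r₃e^{iθ₃}=r₁+r₄e^{iθ₄} gives r₂ω₂e^{iθ₂}+r₃ω₃e^{iθ₃}=r₄ω₄e^{iθ₄}.
Eliminating the other unknown: ω₄ = r₂ω₂ sin(θ₂−θ₃) / [r₄ sin(θ₄−θ₃)].
Numerator sine = +0.96269; denominator sine = +0.87546.
Result = 0.0596·7.5·(+0.96269) / (0.1698·(+0.87546)) = +2.8948 rad/s; magnitude 2.8948 rad/s.

2.89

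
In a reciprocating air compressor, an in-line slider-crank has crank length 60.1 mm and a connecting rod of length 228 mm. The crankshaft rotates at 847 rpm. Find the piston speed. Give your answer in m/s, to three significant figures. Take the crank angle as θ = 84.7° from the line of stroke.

5.44

ω = 2π·847/60 = 88.7 rad/s
For an in-line slider-crank, x = r cosθ + √(L² − r² sin²θ), so v = −rω sinθ·[1 + r cosθ/√(L² − r² sin²θ)].
With r = 0.0601 m, L = 0.228 m, θ = 84.7°: √(L² − r² sin²θ) = 0.22001 m.
v = −0.0601·88.7·0.99572·[1 + 0.0601·0.09237/0.22001] = -5.4419 m/s.
|v| = 5.4419 m/s.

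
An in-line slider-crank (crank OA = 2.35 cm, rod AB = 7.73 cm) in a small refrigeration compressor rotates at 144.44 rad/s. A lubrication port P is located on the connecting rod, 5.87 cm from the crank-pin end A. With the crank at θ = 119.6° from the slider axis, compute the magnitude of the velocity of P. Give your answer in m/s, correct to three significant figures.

ω = 144.4 rad/s.  Crank-pin speed |V_A| = rω = 3.3943 m/s, perpendicular to OA.
Rod angle: sinφ = −(r/L) sinθ ⇒ φ = -15.327°; ω_rod = −rω cosθ/√(L²−r²sin²θ) = +22.49 rad/s.
V_P = V_A + ω_rod × AP, with AP = 0.0587 m along the rod.
Components: V_Px = −rω sinθ − a·ω_rod·sinφ = -2.6024 m/s;  V_Py = rω cosθ + a·ω_rod·cosφ = -0.40343 m/s.
|V_P| = √(V_Px² + V_Py²) = 2.6335 m/s.

2.63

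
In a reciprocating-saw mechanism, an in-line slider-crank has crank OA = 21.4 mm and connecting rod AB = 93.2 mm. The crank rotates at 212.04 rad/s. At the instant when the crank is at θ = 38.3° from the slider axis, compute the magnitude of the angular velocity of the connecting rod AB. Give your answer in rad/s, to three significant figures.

38.6

ω = 212 rad/s
The rod makes angle φ with the slider axis where L sinφ = r sinθ; differentiating, L cosφ·φ̇ = r ω cosθ.
L cosφ = √(L² − r² sin²θ) = 0.092251 m.
|ω_rod| = r ω |cosθ| / √(L² − r² sin²θ) = 0.0214·212·0.78478/0.092251 = 38.602 rad/s.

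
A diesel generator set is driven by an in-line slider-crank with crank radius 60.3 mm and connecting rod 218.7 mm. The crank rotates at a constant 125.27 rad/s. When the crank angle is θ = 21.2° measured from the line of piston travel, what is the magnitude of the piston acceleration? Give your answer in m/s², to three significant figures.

ω = 125.3 rad/s
x(θ) = r cosθ + √(L² − r² sin²θ); with ω constant, a = ω²·d²x/dθ².
d²x/dθ² = −r cosθ − r²(cos2θ)/√u − r⁴ sin²2θ/(4u^{3/2}),  u = L² − r² sin²θ = 0.0473542 m².
Substituting r = 0.0603 m, L = 0.2187 m, θ = 21.2°: d²x/dθ² = -0.068704 m.
a = ω²·d²x/dθ² = (125.3)²·(-0.068704) = -1078.1 m/s²;  |a| = 1078.1 m/s².

1080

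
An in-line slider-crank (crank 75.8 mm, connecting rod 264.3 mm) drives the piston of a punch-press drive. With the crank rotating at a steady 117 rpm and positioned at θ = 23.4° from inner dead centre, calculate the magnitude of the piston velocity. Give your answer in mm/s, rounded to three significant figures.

ω = 2π·117/60 = 12.25 rad/s
For an in-line slider-crank, x = r cosθ + √(L² − r² sin²θ), so v = −rω sinθ·[1 + r cosθ/√(L² − r² sin²θ)].
With r = 0.0758 m, L = 0.2643 m, θ = 23.4°: √(L² − r² sin²θ) = 0.26258 m.
v = −0.0758·12.25·0.39715·[1 + 0.0758·0.91775/0.26258] = -0.46656 m/s.
|v| = 0.46656 m/s = 466.56 mm/s.

467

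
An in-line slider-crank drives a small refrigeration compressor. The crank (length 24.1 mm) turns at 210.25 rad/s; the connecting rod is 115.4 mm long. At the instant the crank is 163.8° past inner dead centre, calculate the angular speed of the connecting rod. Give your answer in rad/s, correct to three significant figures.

ω = 210.2 rad/s
The rod makes angle φ with the slider axis where L sinφ = r sinθ; differentiating, L cosφ·φ̇ = r ω cosθ.
L cosφ = √(L² − r² sin²θ) = 0.1152 m.
|ω_rod| = r ω |cosθ| / √(L² − r² sin²θ) = 0.0241·210.2·0.96029/0.1152 = 42.237 rad/s.

42.2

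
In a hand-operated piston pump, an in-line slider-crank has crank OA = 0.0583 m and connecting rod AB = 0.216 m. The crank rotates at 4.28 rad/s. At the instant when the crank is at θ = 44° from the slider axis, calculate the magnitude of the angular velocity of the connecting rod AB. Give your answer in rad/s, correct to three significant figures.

ω = 4.28 rad/s
The rod makes angle φ with the slider axis where L sinφ = r sinθ; differentiating, L cosφ·φ̇ = r ω cosθ.
L cosφ = √(L² − r² sin²θ) = 0.21217 m.
|ω_rod| = r ω |cosθ| / √(L² − r² sin²θ) = 0.0583·4.28·0.71934/0.21217 = 0.84599 rad/s.

0.846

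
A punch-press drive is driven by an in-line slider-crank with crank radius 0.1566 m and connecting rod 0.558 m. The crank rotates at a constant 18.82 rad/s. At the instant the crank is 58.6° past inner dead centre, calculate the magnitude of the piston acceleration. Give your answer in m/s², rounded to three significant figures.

21.8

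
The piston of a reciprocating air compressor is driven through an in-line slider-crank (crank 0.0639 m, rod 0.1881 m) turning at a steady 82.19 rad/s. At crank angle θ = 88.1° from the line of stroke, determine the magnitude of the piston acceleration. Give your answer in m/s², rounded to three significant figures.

ω = 82.19 rad/s
x(θ) = r cosθ + √(L² − r² sin²θ); with ω constant, a = ω²·d²x/dθ².
d²x/dθ² = −r cosθ − r²(cos2θ)/√u − r⁴ sin²2θ/(4u^{3/2}),  u = L² − r² sin²θ = 0.0313029 m².
Substituting r = 0.0639 m, L = 0.1881 m, θ = 88.1°: d²x/dθ² = +0.020906 m.
a = ω²·d²x/dθ² = (82.19)²·(+0.020906) = +141.22 m/s²;  |a| = 141.22 m/s².

141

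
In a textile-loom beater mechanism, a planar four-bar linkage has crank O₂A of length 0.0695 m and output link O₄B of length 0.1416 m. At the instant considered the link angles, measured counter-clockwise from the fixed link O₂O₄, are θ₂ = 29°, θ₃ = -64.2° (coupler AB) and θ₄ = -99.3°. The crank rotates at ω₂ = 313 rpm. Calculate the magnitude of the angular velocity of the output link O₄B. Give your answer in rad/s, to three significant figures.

ω₂ = 32.78 rad/s (from 313 rpm).
Differentiating the loop-closure r₂e^{iθ₂}+r₃e^{iθ₃}=r₁+r₄e^{iθ₄} gives r₂ω₂e^{iθ₂}+r₃ω₃e^{iθ₃}=r₄ω₄e^{iθ₄}.
Eliminating the other unknown: ω₄ = r₂ω₂ sin(θ₂−θ₃) / [r₄ sin(θ₄−θ₃)].
Numerator sine = +0.99844; denominator sine = -0.57501.
Result = 0.0695·32.78·(+0.99844) / (0.1416·(-0.57501)) = -27.935 rad/s; magnitude 27.935 rad/s.

27.9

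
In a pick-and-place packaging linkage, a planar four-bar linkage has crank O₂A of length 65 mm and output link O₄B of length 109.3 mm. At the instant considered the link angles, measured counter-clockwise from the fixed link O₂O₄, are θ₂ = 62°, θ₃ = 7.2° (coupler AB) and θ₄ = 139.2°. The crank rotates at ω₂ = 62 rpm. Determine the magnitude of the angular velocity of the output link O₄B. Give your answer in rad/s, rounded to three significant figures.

4.25

ω₂ = 6.493 rad/s (from 62 rpm).
Differentiating the loop-closure r₂e^{iθ₂}+r₃e^{iθ₃}=r₁+r₄e^{iθ₄} gives r₂ω₂e^{iθ₂}+r₃ω₃e^{iθ₃}=r₄ω₄e^{iθ₄}.
Eliminating the other unknown: ω₄ = r₂ω₂ sin(θ₂−θ₃) / [r₄ sin(θ₄−θ₃)].
Numerator sine = +0.81714; denominator sine = +0.74314.
Result = 0.065·6.493·(+0.81714) / (0.1093·(+0.74314)) = +4.2456 rad/s; magnitude 4.2456 rad/s.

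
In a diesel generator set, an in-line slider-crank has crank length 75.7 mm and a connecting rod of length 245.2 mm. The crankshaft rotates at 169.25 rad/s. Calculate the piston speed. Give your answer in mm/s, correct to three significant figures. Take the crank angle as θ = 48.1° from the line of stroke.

11600

ω = 169.2 rad/s
For an in-line slider-crank, x = r cosθ + √(L² − r² sin²θ), so v = −rω sinθ·[1 + r cosθ/√(L² − r² sin²θ)].
With r = 0.0757 m, L = 0.2452 m, θ = 48.1°: √(L² − r² sin²θ) = 0.23864 m.
v = −0.0757·169.2·0.74431·[1 + 0.0757·0.66783/0.23864] = -11.557 m/s.
|v| = 11.557 m/s = 11557 mm/s.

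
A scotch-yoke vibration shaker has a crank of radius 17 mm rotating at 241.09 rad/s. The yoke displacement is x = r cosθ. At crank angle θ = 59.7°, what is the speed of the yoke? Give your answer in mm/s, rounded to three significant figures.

ω = 241.1 rad/s
x = r cosθ ⇒ ẋ = −rω sinθ.
|v| = rω|sinθ| = 0.017·241.1·|sin 59.7°| = 3.5387 m/s = 3538.7 mm/s.

3540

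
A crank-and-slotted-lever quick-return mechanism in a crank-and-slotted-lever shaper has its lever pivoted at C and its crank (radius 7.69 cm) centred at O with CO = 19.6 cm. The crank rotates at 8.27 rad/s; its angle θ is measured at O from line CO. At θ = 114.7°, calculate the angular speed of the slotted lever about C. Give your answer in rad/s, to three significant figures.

ω = 8.27 rad/s
Crank pin A relative to C: A = (d + r cosθ, r sinθ); lever angle φ = atan2(r sinθ, d + r cosθ).
Differentiating tanφ: φ̇ = rω(d cosθ + r)/(d² + r² + 2dr cosθ).
d² + r² + 2dr cosθ = |CA|² = 0.0317331 m²;  d cosθ + r = -0.0050019 m.
|ω_lever| = |0.0769·8.27·-0.0050019| / 0.0317331 = 0.10024 rad/s.

0.100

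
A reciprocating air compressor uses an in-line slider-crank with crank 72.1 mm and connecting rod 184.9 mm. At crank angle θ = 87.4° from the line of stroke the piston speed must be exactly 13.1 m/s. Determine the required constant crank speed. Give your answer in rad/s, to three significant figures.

178

For an in-line slider-crank, |v_piston| = rω|sinθ|·[1 + r cosθ/√(L² − r² sin²θ)].
With r = 0.0721 m, L = 0.1849 m, θ = 87.4°: the bracketed kinematic factor |dx/dθ| = 0.073409 m.
ω = v/|dx/dθ| = 13.1/0.073409 = 178.45 rad/s.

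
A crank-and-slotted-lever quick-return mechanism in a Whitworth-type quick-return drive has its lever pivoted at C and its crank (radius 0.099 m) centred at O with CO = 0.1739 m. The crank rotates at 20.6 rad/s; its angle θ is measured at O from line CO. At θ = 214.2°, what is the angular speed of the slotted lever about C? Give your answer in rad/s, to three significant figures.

ω = 20.6 rad/s
Crank pin A relative to C: A = (d + r cosθ, r sinθ); lever angle φ = atan2(r sinθ, d + r cosθ).
Differentiating tanφ: φ̇ = rω(d cosθ + r)/(d² + r² + 2dr cosθ).
d² + r² + 2dr cosθ = |CA|² = 0.011564 m²;  d cosθ + r = -0.044829 m.
|ω_lever| = |0.099·20.6·-0.044829| / 0.011564 = 7.906 rad/s.

7.91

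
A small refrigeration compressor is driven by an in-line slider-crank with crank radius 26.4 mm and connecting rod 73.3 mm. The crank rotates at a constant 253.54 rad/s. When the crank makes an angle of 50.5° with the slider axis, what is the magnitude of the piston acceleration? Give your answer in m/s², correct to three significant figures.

980

ω = 253.5 rad/s
x(θ) = r cosθ + √(L² − r² sin²θ); with ω constant, a = ω²·d²x/dθ².
d²x/dθ² = −r cosθ − r²(cos2θ)/√u − r⁴ sin²2θ/(4u^{3/2}),  u = L² − r² sin²θ = 0.00495792 m².
Substituting r = 0.0264 m, L = 0.0733 m, θ = 50.5°: d²x/dθ² = -0.015239 m.
a = ω²·d²x/dθ² = (253.5)²·(-0.015239) = -979.6 m/s²;  |a| = 979.6 m/s².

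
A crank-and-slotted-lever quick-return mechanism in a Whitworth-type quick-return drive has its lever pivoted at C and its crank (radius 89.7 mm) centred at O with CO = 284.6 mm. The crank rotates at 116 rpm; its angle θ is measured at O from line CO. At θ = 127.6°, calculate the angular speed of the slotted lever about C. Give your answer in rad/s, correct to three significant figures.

ω = 12.15 rad/s (from 116 rpm).
Crank pin A relative to C: A = (d + r cosθ, r sinθ); lever angle φ = atan2(r sinθ, d + r cosθ).
Differentiating tanφ: φ̇ = rω(d cosθ + r)/(d² + r² + 2dr cosθ).
d² + r² + 2dr cosθ = |CA|² = 0.0578909 m²;  d cosθ + r = -0.083947 m.
|ω_lever| = |0.0897·12.15·-0.083947| / 0.0578909 = 1.5801 rad/s.

1.58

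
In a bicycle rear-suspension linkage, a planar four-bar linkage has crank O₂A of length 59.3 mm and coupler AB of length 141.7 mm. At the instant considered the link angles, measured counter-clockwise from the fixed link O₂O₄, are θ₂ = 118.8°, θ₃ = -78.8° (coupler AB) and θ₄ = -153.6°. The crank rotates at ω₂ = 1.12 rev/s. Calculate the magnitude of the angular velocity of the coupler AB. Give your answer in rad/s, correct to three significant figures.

3.05

ω₂ = 7.037 rad/s (from 1.12 rev/s).
Differentiating the loop-closure r₂e^{iθ₂}+r₃e^{iθ₃}=r₁+r₄e^{iθ₄} gives r₂ω₂e^{iθ₂}+r₃ω₃e^{iθ₃}=r₄ω₄e^{iθ₄}.
Eliminating the other unknown: ω₃ = r₂ω₂ sin(θ₄−θ₂) / [r₃ sin(θ₃−θ₄)].
Numerator sine = +0.99912; denominator sine = +0.96502.
Result = 0.0593·7.037·(+0.99912) / (0.1417·(+0.96502)) = +3.0491 rad/s; magnitude 3.0491 rad/s.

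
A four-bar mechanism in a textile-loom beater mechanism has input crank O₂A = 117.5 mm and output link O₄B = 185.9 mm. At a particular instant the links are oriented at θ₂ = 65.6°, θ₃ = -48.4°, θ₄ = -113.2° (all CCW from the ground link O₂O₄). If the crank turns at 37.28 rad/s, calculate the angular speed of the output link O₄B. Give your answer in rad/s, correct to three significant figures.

ω₂ = 37.28 rad/s
Differentiating the loop-closure r₂e^{iθ₂}+r₃e^{iθ₃}=r₁+r₄e^{iθ₄} gives r₂ω₂e^{iθ₂}+r₃ω₃e^{iθ₃}=r₄ω₄e^{iθ₄}.
Eliminating the other unknown: ω₄ = r₂ω₂ sin(θ₂−θ₃) / [r₄ sin(θ₄−θ₃)].
Numerator sine = +0.91355; denominator sine = -0.90483.
Result = 0.1175·37.28·(+0.91355) / (0.1859·(-0.90483)) = -23.79 rad/s; magnitude 23.79 rad/s.

23.8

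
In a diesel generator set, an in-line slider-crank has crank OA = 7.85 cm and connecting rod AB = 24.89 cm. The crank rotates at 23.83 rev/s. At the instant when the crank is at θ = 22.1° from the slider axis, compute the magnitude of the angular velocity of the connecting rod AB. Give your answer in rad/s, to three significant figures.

ω = 149.7 rad/s (converted from 23.83 rev/s).
The rod makes angle φ with the slider axis where L sinφ = r sinθ; differentiating, L cosφ·φ̇ = r ω cosθ.
L cosφ = √(L² − r² sin²θ) = 0.24714 m.
|ω_rod| = r ω |cosθ| / √(L² − r² sin²θ) = 0.0785·149.7·0.92653/0.24714 = 44.064 rad/s.

44.1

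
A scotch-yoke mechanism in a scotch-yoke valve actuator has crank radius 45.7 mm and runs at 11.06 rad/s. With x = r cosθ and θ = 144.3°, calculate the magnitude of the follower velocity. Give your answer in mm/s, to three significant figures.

295

ω = 11.06 rad/s
x = r cosθ ⇒ ẋ = −rω sinθ.
|v| = rω|sinθ| = 0.0457·11.06·|sin 144.3°| = 0.29495 m/s = 294.95 mm/s.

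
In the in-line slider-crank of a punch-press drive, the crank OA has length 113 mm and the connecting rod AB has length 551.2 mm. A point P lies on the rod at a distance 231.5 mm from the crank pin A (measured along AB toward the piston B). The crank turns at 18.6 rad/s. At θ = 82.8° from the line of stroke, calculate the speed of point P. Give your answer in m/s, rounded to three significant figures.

ω = 18.6 rad/s.  Crank-pin speed |V_A| = rω = 2.1018 m/s, perpendicular to OA.
Rod angle: sinφ = −(r/L) sinθ ⇒ φ = -11.735°; ω_rod = −rω cosθ/√(L²−r²sin²θ) = -0.48812 rad/s.
V_P = V_A + ω_rod × AP, with AP = 0.2315 m along the rod.
Components: V_Px = −rω sinθ − a·ω_rod·sinφ = -2.1082 m/s;  V_Py = rω cosθ + a·ω_rod·cosφ = +0.15279 m/s.
|V_P| = √(V_Px² + V_Py²) = 2.1137 m/s.

2.11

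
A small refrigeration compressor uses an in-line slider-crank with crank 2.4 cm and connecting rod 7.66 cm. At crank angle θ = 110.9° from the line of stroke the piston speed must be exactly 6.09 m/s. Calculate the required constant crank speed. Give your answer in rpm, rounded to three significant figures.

For an in-line slider-crank, |v_piston| = rω|sinθ|·[1 + r cosθ/√(L² − r² sin²θ)].
With r = 0.024 m, L = 0.0766 m, θ = 110.9°: the bracketed kinematic factor |dx/dθ| = 0.0198 m.
ω = v/|dx/dθ| = 6.09/0.0198 = 307.57 rad/s.
N = 60ω/(2π) = 2937.1 rpm.

2940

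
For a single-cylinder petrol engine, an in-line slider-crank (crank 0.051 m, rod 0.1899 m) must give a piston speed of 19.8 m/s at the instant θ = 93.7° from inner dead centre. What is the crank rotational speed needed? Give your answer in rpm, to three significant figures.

3780

For an in-line slider-crank, |v_piston| = rω|sinθ|·[1 + r cosθ/√(L² − r² sin²θ)].
With r = 0.051 m, L = 0.1899 m, θ = 93.7°: the bracketed kinematic factor |dx/dθ| = 0.049978 m.
ω = v/|dx/dθ| = 19.8/0.049978 = 396.17 rad/s.
N = 60ω/(2π) = 3783.2 rpm.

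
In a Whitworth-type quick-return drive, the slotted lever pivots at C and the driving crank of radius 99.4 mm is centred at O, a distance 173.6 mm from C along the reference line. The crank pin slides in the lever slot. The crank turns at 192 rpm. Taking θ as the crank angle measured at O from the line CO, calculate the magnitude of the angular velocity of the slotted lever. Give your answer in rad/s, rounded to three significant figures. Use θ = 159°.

ω = 20.11 rad/s (from 192 rpm).
Crank pin A relative to C: A = (d + r cosθ, r sinθ); lever angle φ = atan2(r sinθ, d + r cosθ).
Differentiating tanφ: φ̇ = rω(d cosθ + r)/(d² + r² + 2dr cosθ).
d² + r² + 2dr cosθ = |CA|² = 0.00779789 m²;  d cosθ + r = -0.06267 m.
|ω_lever| = |0.0994·20.11·-0.06267| / 0.00779789 = 16.062 rad/s.

16.1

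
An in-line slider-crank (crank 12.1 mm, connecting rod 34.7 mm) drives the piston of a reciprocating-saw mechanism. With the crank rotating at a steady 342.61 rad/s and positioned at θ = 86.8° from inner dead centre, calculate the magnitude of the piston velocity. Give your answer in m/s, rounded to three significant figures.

ω = 342.6 rad/s
For an in-line slider-crank, x = r cosθ + √(L² − r² sin²θ), so v = −rω sinθ·[1 + r cosθ/√(L² − r² sin²θ)].
With r = 0.0121 m, L = 0.0347 m, θ = 86.8°: √(L² − r² sin²θ) = 0.032529 m.
v = −0.0121·342.6·0.99844·[1 + 0.0121·0.05582/0.032529] = -4.2251 m/s.
|v| = 4.2251 m/s.

4.23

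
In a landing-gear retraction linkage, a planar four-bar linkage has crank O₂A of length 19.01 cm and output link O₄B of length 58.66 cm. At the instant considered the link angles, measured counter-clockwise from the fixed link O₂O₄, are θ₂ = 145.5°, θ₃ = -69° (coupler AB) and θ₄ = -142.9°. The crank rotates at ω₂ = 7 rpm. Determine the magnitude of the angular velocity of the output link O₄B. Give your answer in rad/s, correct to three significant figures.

ω₂ = 0.733 rad/s (from 7 rpm).
Differentiating the loop-closure r₂e^{iθ₂}+r₃e^{iθ₃}=r₁+r₄e^{iθ₄} gives r₂ω₂e^{iθ₂}+r₃ω₃e^{iθ₃}=r₄ω₄e^{iθ₄}.
Eliminating the other unknown: ω₄ = r₂ω₂ sin(θ₂−θ₃) / [r₄ sin(θ₄−θ₃)].
Numerator sine = -0.56641; denominator sine = -0.96078.
Result = 0.1901·0.733·(-0.56641) / (0.5866·(-0.96078)) = +0.14005 rad/s; magnitude 0.14005 rad/s.

0.140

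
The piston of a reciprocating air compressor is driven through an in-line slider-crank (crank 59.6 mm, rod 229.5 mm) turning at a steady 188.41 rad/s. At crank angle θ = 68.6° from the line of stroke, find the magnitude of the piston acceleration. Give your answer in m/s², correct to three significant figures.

361

ω = 188.4 rad/s
x(θ) = r cosθ + √(L² − r² sin²θ); with ω constant, a = ω²·d²x/dθ².
d²x/dθ² = −r cosθ − r²(cos2θ)/√u − r⁴ sin²2θ/(4u^{3/2}),  u = L² − r² sin²θ = 0.049591 m².
Substituting r = 0.0596 m, L = 0.2295 m, θ = 68.6°: d²x/dθ² = -0.010175 m.
a = ω²·d²x/dθ² = (188.4)²·(-0.010175) = -361.19 m/s²;  |a| = 361.19 m/s².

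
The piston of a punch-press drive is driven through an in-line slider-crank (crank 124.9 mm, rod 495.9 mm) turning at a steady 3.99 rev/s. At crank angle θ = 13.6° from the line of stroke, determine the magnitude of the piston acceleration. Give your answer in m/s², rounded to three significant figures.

94.0

ω = 2π·3.99 = 25.07 rad/s
x(θ) = r cosθ + √(L² − r² sin²θ); with ω constant, a = ω²·d²x/dθ².
d²x/dθ² = −r cosθ − r²(cos2θ)/√u − r⁴ sin²2θ/(4u^{3/2}),  u = L² − r² sin²θ = 0.245054 m².
Substituting r = 0.1249 m, L = 0.4959 m, θ = 13.6°: d²x/dθ² = -0.14953 m.
a = ω²·d²x/dθ² = (25.07)²·(-0.14953) = -93.98 m/s²;  |a| = 93.98 m/s².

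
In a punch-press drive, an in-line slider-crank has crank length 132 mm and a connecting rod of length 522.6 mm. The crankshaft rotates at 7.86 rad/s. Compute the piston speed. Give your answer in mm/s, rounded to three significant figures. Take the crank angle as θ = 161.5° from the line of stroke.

ω = 7.86 rad/s
For an in-line slider-crank, x = r cosθ + √(L² − r² sin²θ), so v = −rω sinθ·[1 + r cosθ/√(L² − r² sin²θ)].
With r = 0.132 m, L = 0.5226 m, θ = 161.5°: √(L² − r² sin²θ) = 0.52092 m.
v = −0.132·7.86·0.31730·[1 + 0.132·-0.94832/0.52092] = -0.2501 m/s.
|v| = 0.2501 m/s = 250.1 mm/s.

250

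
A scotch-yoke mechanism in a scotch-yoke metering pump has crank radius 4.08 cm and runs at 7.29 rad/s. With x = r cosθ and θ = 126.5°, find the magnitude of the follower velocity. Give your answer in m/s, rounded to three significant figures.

0.239

ω = 7.29 rad/s
x = r cosθ ⇒ ẋ = −rω sinθ.
|v| = rω|sinθ| = 0.0408·7.29·|sin 126.5°| = 0.23909 m/s.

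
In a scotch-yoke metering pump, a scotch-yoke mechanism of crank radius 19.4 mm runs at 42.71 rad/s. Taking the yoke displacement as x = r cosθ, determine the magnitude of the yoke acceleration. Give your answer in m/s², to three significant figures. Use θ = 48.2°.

23.6

ω = 42.71 rad/s
x = r cosθ ⇒ ẍ = −rω² cosθ (ω constant).
|a| = rω²|cosθ| = 0.0194·(42.71)²·|cos 48.2°| = 23.588 m/s².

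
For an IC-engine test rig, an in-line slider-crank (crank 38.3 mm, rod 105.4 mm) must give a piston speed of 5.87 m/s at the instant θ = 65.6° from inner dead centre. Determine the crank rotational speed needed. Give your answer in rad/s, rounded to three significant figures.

145

For an in-line slider-crank, |v_piston| = rω|sinθ|·[1 + r cosθ/√(L² − r² sin²θ)].
With r = 0.0383 m, L = 0.1054 m, θ = 65.6°: the bracketed kinematic factor |dx/dθ| = 0.040428 m.
ω = v/|dx/dθ| = 5.87/0.040428 = 145.2 rad/s.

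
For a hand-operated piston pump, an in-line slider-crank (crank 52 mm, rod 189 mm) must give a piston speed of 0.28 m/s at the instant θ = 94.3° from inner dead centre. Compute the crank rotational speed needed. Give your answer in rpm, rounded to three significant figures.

For an in-line slider-crank, |v_piston| = rω|sinθ|·[1 + r cosθ/√(L² − r² sin²θ)].
With r = 0.052 m, L = 0.189 m, θ = 94.3°: the bracketed kinematic factor |dx/dθ| = 0.050741 m.
ω = v/|dx/dθ| = 0.28/0.050741 = 5.5182 rad/s.
N = 60ω/(2π) = 52.695 rpm.

52.7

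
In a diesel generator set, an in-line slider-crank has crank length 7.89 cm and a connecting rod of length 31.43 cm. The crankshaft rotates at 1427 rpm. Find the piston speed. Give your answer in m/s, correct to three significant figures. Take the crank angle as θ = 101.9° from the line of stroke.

ω = 2π·1427/60 = 149.4 rad/s
For an in-line slider-crank, x = r cosθ + √(L² − r² sin²θ), so v = −rω sinθ·[1 + r cosθ/√(L² − r² sin²θ)].
With r = 0.0789 m, L = 0.3143 m, θ = 101.9°: √(L² − r² sin²θ) = 0.30467 m.
v = −0.0789·149.4·0.97851·[1 + 0.0789·-0.20620/0.30467] = -10.921 m/s.
|v| = 10.921 m/s.

10.9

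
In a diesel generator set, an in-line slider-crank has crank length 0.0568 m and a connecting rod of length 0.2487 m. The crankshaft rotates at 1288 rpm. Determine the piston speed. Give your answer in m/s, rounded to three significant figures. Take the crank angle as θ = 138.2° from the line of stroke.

ω = 2π·1288/60 = 134.9 rad/s
For an in-line slider-crank, x = r cosθ + √(L² − r² sin²θ), so v = −rω sinθ·[1 + r cosθ/√(L² − r² sin²θ)].
With r = 0.0568 m, L = 0.2487 m, θ = 138.2°: √(L² − r² sin²θ) = 0.2458 m.
v = −0.0568·134.9·0.66653·[1 + 0.0568·-0.74548/0.2458] = -4.2267 m/s.
|v| = 4.2267 m/s.

4.23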